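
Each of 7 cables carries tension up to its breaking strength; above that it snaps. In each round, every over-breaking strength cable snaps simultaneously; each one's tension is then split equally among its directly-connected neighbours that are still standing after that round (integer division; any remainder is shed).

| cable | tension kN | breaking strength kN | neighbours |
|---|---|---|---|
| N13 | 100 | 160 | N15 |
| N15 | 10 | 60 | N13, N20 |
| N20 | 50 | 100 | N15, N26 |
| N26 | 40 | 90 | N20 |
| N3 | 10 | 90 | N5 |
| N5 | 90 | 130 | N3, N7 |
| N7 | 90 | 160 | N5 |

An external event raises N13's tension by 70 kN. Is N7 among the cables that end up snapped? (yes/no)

no

Round 1 — N13 at 170 > 160. N13 snaps.
  N13 sheds 170 kN to N15: 170 each.
    N15: 10+170 = 180 > 60
Round 2 — N15 snaps.
  N15 sheds 180 kN to N20: 180 each.
    N20: 50+180 = 230 > 100
Round 3 — N20 snaps.
  N20 sheds 230 kN to N26: 230 each.
    N26: 40+230 = 270 > 90
Round 4 — N26 snaps.
  N26 sheds 270 kN: no online neighbours, lost.
No further breaks.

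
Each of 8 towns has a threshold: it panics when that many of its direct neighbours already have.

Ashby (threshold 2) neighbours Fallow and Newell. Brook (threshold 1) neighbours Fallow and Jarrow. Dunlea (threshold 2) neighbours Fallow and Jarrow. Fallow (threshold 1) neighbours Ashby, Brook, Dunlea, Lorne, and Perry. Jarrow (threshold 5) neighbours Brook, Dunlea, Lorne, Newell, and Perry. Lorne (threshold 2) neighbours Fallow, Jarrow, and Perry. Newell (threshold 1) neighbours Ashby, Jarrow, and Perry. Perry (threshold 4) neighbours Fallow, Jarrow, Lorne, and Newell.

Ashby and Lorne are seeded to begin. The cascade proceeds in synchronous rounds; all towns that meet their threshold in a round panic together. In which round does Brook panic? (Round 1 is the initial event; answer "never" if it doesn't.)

Round 1 — Ashby, Lorne panic (initial).
Round 2 — checking thresholds:
  Fallow: 2 of 5 neighbours ≥ 1, panics.
  Jarrow: 1 of 5 neighbours < 5, below threshold.
  Newell: 1 of 3 neighbours ≥ 1, panics.
  Perry: 1 of 4 neighbours < 4, below threshold.
Round 3 — checking thresholds:
  Brook: 1 of 2 neighbours ≥ 1, panics.
  Dunlea: 1 of 2 neighbours < 2, below threshold.
  Jarrow: 2 of 5 neighbours < 5, below threshold.
  Perry: 3 of 4 neighbours < 4, below threshold.
Round 4 — no new panics; cascade stops.

3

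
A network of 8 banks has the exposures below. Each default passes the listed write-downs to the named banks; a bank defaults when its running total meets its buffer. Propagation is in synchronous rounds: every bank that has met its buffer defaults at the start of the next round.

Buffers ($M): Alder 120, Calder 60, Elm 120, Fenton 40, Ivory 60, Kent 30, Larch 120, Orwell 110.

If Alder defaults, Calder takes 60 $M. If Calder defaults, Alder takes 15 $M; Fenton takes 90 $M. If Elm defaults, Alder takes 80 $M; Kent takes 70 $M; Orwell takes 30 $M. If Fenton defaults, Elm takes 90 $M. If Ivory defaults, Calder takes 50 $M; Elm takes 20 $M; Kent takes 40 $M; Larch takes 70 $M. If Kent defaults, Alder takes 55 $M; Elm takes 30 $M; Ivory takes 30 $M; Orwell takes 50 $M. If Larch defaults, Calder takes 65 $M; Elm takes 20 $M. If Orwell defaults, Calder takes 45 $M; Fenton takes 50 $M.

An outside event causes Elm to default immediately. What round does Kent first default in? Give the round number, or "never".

2

Round 1 — Elm defaults (initial).
  Alder: +80 → 80 < 120
  Kent: +70 → 70 ≥ 30
  Orwell: +30 → 30 < 110
Round 2 — Kent defaults.
  Alder: +55 → 135 ≥ 120
  Ivory: +30 → 30 < 60
  Orwell: +50 → 80 < 110
Round 3 — Alder defaults.
  Calder: +60 → 60 ≥ 60
Round 4 — Calder defaults.
  Fenton: +90 → 90 ≥ 40
Round 5 — Fenton defaults.
No further defaults.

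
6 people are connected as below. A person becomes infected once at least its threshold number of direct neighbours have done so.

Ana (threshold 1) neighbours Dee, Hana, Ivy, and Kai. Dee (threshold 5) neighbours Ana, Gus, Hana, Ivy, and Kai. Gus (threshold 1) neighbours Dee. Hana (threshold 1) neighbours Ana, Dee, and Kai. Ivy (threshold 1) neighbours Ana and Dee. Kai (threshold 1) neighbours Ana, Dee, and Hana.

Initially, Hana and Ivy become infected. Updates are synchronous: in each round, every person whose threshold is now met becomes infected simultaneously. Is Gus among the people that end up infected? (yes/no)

no

Round 1 — Hana, Ivy become infected (initial).
Round 2 — checking thresholds:
  Ana: 2 of 4 neighbours ≥ 1, becomes infected.
  Dee: 2 of 5 neighbours < 5, not yet.
  Kai: 1 of 3 neighbours ≥ 1, becomes infected.
Round 3 — no new infections; cascade stops.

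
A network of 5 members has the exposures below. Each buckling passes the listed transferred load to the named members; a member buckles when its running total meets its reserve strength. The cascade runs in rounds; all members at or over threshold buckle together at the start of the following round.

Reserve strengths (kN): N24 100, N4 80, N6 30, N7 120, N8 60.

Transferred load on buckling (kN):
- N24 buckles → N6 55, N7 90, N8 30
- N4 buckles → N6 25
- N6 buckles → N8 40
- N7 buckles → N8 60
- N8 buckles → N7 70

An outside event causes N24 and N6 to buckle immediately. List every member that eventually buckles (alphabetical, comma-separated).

Round 1 — N24, N6 buckle (initial).
  N7: +90 → 90 < 120
  N8: +30+40 → 70 ≥ 60
Round 2 — N8 buckles.
  N7: +70 → 160 ≥ 120
Round 3 — N7 buckles.
No further bucklings.

N24, N6, N7, N8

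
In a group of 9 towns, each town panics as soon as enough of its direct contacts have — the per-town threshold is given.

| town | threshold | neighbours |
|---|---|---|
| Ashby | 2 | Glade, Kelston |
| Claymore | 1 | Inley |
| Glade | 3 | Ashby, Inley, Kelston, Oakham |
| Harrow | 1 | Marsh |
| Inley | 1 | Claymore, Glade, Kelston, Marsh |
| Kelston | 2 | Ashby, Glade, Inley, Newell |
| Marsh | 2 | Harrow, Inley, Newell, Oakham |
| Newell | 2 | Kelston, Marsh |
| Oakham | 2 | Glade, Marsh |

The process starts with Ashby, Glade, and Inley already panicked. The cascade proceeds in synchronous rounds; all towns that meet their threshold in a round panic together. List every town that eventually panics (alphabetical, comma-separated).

Round 1 — Ashby, Glade, Inley panic (initial).
Round 2 — checking thresholds:
  Claymore: 1 of 1 neighbours ≥ 1, panics.
  Kelston: 3 of 4 neighbours ≥ 2, panics.
  Marsh: 1 of 4 neighbours < 2, not yet.
  Oakham: 1 of 2 neighbours < 2, not yet.
Round 3 — no new panics; cascade stops.

Ashby, Claymore, Glade, Inley, Kelston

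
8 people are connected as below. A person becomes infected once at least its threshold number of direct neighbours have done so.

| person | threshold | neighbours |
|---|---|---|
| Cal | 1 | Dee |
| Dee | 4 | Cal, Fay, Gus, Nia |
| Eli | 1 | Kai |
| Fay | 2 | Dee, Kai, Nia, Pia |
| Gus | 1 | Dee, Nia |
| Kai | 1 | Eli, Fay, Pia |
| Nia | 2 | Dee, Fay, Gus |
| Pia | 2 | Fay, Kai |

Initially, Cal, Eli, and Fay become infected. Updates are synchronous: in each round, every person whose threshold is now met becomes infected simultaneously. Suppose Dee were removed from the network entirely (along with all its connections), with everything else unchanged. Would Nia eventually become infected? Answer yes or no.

no

With Dee removed:
Round 1 — Cal, Eli, Fay become infected (initial).
Round 2 — checking thresholds:
  Kai: 2 of 3 neighbours ≥ 1, becomes infected.
  Nia: 1 of 2 neighbours < 2, not yet.
  Pia: 1 of 2 neighbours < 2, not yet.
Round 3 — checking thresholds:
  Nia: 1 of 2 neighbours < 2, not yet.
  Pia: 2 of 2 neighbours ≥ 2, becomes infected.
Round 4 — no new infections; cascade stops.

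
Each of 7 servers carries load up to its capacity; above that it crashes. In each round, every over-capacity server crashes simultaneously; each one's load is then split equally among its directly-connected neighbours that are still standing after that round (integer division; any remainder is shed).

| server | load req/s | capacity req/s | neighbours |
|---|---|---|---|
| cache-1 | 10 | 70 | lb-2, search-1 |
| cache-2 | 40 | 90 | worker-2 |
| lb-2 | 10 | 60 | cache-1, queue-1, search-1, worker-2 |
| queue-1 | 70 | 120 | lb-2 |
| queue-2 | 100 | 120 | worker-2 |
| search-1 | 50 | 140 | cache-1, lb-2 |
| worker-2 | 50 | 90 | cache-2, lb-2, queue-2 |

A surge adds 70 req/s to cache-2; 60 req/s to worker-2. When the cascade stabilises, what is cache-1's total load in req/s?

31

Round 1 — cache-2 at 110 > 90; worker-2 at 110 > 90. cache-2, worker-2 crash.
  cache-2 sheds 110 req/s: no online neighbours, lost.
  worker-2 sheds 110 req/s to lb-2, queue-2: 55 each.
    lb-2: 10+55 = 65 > 60
    queue-2: 100+55 = 155 > 120
Round 2 — lb-2, queue-2 crash.
  lb-2 sheds 65 req/s to cache-1, queue-1, search-1: 21 each (2 lost).
    cache-1: 10+21 = 31 ≤ 70
    queue-1: 70+21 = 91 ≤ 120
    search-1: 50+21 = 71 ≤ 140
  queue-2 sheds 155 req/s: no online neighbours, lost.
No further crashes.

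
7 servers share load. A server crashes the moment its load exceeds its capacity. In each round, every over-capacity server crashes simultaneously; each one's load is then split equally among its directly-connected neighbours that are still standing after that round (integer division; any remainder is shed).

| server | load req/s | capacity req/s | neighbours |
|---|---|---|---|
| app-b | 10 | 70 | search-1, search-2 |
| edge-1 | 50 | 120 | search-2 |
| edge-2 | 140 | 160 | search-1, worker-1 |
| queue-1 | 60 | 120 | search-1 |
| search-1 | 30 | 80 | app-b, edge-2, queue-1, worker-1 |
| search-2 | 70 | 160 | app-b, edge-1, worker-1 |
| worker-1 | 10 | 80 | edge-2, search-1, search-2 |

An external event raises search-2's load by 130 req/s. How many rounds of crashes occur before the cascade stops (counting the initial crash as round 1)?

4

Round 1 — search-2 at 200 > 160. search-2 crashes.
  search-2 sheds 200 req/s to app-b, edge-1, worker-1: 66 each (2 lost).
    app-b: 10+66 = 76 > 70
    edge-1: 50+66 = 116 ≤ 120
    worker-1: 10+66 = 76 ≤ 80
Round 2 — app-b crashes.
  app-b sheds 76 req/s to search-1: 76 each.
    search-1: 30+76 = 106 > 80
Round 3 — search-1 crashes.
  search-1 sheds 106 req/s to edge-2, queue-1, worker-1: 35 each (1 lost).
    edge-2: 140+35 = 175 > 160
    queue-1: 60+35 = 95 ≤ 120
    worker-1: 76+35 = 111 > 80
Round 4 — edge-2, worker-1 crash.
  edge-2 sheds 175 req/s: no online neighbours, lost.
  worker-1 sheds 111 req/s: no online neighbours, lost.
No further crashes.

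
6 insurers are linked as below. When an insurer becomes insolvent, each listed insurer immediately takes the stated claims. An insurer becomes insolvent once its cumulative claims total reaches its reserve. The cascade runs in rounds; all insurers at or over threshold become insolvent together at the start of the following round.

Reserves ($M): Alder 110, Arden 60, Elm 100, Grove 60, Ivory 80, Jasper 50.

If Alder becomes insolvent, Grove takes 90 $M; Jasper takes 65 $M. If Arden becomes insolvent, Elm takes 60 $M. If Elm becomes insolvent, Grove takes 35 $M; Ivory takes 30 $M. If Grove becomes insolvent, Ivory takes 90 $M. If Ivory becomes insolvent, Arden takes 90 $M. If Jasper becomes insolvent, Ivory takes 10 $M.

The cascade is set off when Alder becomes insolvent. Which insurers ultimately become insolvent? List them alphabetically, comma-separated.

Alder, Arden, Grove, Ivory, Jasper

Round 1 — Alder becomes insolvent (initial).
  Grove: +90 → 90 ≥ 60
  Jasper: +65 → 65 ≥ 50
Round 2 — Grove, Jasper become insolvent.
  Ivory: +90+10 → 100 ≥ 80
Round 3 — Ivory becomes insolvent.
  Arden: +90 → 90 ≥ 60
Round 4 — Arden becomes insolvent.
  Elm: +60 → 60 < 100
No further insolvencies.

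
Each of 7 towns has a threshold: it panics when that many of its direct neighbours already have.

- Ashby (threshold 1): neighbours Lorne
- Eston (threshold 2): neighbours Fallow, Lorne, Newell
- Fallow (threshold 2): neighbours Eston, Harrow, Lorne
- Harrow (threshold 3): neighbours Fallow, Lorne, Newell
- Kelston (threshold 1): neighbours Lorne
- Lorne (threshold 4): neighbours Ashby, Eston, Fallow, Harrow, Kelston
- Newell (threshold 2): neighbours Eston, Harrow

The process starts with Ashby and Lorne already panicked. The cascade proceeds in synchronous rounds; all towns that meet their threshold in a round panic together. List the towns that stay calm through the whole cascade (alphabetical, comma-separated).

Eston, Fallow, Harrow, Newell

Round 1 — Ashby, Lorne panic (initial).
Round 2 — checking thresholds:
  Eston: 1 of 3 neighbours < 2, holds.
  Fallow: 1 of 3 neighbours < 2, holds.
  Harrow: 1 of 3 neighbours < 3, holds.
  Kelston: 1 of 1 neighbours ≥ 1, panics.
Round 3 — no new panics; cascade stops.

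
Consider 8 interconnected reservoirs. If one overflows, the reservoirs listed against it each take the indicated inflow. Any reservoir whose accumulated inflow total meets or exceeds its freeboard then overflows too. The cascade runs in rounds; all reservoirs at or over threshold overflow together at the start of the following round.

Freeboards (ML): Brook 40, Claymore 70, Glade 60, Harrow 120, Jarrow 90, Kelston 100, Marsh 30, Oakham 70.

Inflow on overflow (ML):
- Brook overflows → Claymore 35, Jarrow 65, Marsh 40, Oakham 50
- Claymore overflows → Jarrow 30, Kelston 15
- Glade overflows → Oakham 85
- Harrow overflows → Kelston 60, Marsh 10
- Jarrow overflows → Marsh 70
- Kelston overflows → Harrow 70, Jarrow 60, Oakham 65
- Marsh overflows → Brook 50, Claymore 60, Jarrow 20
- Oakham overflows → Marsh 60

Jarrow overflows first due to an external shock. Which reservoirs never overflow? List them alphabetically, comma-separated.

Round 1 — Jarrow overflows (initial).
  Marsh: +70 → 70 ≥ 30
Round 2 — Marsh overflows.
  Brook: +50 → 50 ≥ 40
  Claymore: +60 → 60 < 70
Round 3 — Brook overflows.
  Claymore: +35 → 95 ≥ 70
  Oakham: +50 → 50 < 70
Round 4 — Claymore overflows.
  Kelston: +15 → 15 < 100
No further overflows.

Glade, Harrow, Kelston, Oakham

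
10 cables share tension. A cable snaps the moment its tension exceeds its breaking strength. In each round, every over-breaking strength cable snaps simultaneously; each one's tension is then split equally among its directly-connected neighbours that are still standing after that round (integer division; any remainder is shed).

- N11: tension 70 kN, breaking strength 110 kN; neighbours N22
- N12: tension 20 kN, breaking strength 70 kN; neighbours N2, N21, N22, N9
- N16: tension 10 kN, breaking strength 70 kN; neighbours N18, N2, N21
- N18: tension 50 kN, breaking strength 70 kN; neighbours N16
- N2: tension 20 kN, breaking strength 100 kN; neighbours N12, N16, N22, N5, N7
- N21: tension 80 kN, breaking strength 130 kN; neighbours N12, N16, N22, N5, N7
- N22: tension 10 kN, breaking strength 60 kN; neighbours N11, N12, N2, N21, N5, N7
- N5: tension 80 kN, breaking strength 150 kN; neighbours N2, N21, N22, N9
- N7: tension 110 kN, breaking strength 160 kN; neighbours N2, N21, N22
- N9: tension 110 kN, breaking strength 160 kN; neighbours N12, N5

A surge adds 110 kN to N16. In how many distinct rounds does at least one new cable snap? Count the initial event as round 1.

2

Round 1 — N16 at 120 > 70. N16 snaps.
  N16 sheds 120 kN to N18, N2, N21: 40 each.
    N18: 50+40 = 90 > 70
    N2: 20+40 = 60 ≤ 100
    N21: 80+40 = 120 ≤ 130
Round 2 — N18 snaps.
  N18 sheds 90 kN: no online neighbours, lost.
No further breaks.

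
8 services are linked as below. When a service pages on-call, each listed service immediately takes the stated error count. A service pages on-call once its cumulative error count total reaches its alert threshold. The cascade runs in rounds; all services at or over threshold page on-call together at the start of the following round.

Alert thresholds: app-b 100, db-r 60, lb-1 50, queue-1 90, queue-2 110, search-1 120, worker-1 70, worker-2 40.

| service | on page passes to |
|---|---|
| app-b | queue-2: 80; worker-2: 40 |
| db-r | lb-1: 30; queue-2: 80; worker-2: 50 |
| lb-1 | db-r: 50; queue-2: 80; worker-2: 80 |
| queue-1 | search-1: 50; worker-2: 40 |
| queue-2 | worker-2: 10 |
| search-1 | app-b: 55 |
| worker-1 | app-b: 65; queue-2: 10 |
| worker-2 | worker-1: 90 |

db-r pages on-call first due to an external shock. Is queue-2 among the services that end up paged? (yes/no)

no

Round 1 — db-r pages on-call (initial).
  lb-1: +30 → 30 < 50
  queue-2: +80 → 80 < 110
  worker-2: +50 → 50 ≥ 40
Round 2 — worker-2 pages on-call.
  worker-1: +90 → 90 ≥ 70
Round 3 — worker-1 pages on-call.
  app-b: +65 → 65 < 100
  queue-2: +10 → 90 < 110
No further pages.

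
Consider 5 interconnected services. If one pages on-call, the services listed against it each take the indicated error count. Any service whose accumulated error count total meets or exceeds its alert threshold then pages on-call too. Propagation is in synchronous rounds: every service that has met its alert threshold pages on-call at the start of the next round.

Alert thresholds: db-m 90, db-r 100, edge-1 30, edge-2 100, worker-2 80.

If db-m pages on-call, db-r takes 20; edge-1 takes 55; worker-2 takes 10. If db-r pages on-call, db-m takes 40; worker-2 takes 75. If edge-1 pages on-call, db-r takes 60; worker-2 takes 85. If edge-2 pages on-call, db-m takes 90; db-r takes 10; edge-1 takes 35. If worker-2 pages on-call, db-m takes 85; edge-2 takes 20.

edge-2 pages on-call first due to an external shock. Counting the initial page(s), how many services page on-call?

Round 1 — edge-2 pages on-call (initial).
  db-m: +90 → 90 ≥ 90
  db-r: +10 → 10 < 100
  edge-1: +35 → 35 ≥ 30
Round 2 — db-m, edge-1 page on-call.
  db-r: +20+60 → 90 < 100
  worker-2: +10+85 → 95 ≥ 80
Round 3 — worker-2 pages on-call.
No further pages.

4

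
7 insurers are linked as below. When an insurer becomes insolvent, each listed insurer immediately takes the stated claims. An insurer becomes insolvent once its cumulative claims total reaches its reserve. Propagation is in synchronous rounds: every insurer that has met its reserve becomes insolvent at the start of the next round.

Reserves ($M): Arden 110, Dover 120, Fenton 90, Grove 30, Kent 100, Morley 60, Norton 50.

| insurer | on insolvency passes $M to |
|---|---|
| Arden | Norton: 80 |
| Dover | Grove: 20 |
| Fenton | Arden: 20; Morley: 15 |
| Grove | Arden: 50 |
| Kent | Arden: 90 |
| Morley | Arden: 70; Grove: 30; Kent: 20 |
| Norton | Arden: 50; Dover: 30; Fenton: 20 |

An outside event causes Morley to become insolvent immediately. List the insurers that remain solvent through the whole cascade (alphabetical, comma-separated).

Dover, Fenton, Kent

Round 1 — Morley becomes insolvent (initial).
  Arden: +70 → 70 < 110
  Grove: +30 → 30 ≥ 30
  Kent: +20 → 20 < 100
Round 2 — Grove becomes insolvent.
  Arden: +50 → 120 ≥ 110
Round 3 — Arden becomes insolvent.
  Norton: +80 → 80 ≥ 50
Round 4 — Norton becomes insolvent.
  Dover: +30 → 30 < 120
  Fenton: +20 → 20 < 90
No further insolvencies.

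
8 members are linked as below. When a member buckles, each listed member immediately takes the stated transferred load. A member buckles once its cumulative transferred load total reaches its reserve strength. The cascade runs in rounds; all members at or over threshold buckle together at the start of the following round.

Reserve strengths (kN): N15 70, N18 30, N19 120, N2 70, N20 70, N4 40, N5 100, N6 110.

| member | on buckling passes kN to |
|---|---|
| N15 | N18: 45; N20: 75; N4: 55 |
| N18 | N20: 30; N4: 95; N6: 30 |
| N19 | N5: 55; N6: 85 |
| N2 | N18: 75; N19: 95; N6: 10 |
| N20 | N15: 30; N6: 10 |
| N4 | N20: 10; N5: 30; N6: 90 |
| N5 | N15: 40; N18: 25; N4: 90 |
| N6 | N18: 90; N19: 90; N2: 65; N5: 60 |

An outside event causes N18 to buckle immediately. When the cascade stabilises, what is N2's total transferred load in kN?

65

Round 1 — N18 buckles (initial).
  N20: +30 → 30 < 70
  N4: +95 → 95 ≥ 40
  N6: +30 → 30 < 110
Round 2 — N4 buckles.
  N20: +10 → 40 < 70
  N5: +30 → 30 < 100
  N6: +90 → 120 ≥ 110
Round 3 — N6 buckles.
  N19: +90 → 90 < 120
  N2: +65 → 65 < 70
  N5: +60 → 90 < 100
No further bucklings.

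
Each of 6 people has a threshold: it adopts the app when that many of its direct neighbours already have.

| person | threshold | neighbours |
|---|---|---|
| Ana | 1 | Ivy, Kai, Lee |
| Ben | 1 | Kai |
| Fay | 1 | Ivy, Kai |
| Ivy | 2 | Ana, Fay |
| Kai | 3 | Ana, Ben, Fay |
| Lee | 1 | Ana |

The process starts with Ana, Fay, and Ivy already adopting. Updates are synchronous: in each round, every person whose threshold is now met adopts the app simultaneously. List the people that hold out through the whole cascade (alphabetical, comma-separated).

Ben, Kai

Round 1 — Ana, Fay, Ivy adopt the app (initial).
Round 2 — checking thresholds:
  Kai: 2 of 3 neighbours < 3, not yet.
  Lee: 1 of 1 neighbours ≥ 1, adopts the app.
Round 3 — no new adoptions; cascade stops.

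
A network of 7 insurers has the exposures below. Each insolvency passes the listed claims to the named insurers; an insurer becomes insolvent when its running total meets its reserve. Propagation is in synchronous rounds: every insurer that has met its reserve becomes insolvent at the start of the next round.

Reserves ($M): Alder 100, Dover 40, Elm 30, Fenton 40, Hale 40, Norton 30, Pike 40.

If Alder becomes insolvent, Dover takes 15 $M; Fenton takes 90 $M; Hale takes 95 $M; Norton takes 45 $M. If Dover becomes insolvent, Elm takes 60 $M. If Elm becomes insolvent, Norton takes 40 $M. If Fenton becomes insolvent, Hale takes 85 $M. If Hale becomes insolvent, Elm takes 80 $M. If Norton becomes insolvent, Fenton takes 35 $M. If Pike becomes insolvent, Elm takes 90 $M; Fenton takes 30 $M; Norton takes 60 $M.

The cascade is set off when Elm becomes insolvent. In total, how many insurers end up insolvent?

Round 1 — Elm becomes insolvent (initial).
  Norton: +40 → 40 ≥ 30
Round 2 — Norton becomes insolvent.
  Fenton: +35 → 35 < 40
No further insolvencies.

2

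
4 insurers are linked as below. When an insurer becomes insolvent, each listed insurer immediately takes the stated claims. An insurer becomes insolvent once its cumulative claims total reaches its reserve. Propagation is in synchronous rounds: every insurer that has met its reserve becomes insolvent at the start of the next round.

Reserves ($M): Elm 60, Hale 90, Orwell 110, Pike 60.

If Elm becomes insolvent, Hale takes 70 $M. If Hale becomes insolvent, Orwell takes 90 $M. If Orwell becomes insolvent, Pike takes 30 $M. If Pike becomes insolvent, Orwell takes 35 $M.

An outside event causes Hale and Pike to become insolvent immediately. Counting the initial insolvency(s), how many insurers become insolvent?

3

Round 1 — Hale, Pike become insolvent (initial).
  Orwell: +90+35 → 125 ≥ 110
Round 2 — Orwell becomes insolvent.
No further insolvencies.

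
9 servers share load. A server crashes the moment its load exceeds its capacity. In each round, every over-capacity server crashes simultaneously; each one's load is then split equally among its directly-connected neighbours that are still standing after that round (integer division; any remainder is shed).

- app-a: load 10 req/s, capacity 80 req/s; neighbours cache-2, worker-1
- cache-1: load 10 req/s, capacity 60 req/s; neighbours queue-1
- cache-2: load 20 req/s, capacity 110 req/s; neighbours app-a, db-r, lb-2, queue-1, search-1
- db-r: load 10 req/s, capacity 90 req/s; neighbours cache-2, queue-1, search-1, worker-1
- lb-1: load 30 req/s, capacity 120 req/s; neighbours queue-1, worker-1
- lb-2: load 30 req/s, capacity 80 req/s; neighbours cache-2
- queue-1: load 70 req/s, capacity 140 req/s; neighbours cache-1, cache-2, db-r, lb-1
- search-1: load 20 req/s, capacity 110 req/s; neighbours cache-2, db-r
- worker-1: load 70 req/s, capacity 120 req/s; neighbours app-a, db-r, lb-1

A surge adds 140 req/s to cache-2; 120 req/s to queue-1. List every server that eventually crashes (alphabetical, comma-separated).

Round 1 — cache-2 at 160 > 110; queue-1 at 190 > 140. cache-2, queue-1 crash.
  cache-2 sheds 160 req/s to app-a, db-r, lb-2, search-1: 40 each.
    app-a: 10+40 = 50 ≤ 80
    db-r: 10+40 = 50 ≤ 90
    lb-2: 30+40 = 70 ≤ 80
    search-1: 20+40 = 60 ≤ 110
  queue-1 sheds 190 req/s to cache-1, db-r, lb-1: 63 each (1 lost).
    cache-1: 10+63 = 73 > 60
    db-r: 50+63 = 113 > 90
    lb-1: 30+63 = 93 ≤ 120
Round 2 — cache-1, db-r crash.
  cache-1 sheds 73 req/s: no online neighbours, lost.
  db-r sheds 113 req/s to search-1, worker-1: 56 each (1 lost).
    search-1: 60+56 = 116 > 110
    worker-1: 70+56 = 126 > 120
Round 3 — search-1, worker-1 crash.
  search-1 sheds 116 req/s: no online neighbours, lost.
  worker-1 sheds 126 req/s to app-a, lb-1: 63 each.
    app-a: 50+63 = 113 > 80
    lb-1: 93+63 = 156 > 120
Round 4 — app-a, lb-1 crash.
  app-a sheds 113 req/s: no online neighbours, lost.
  lb-1 sheds 156 req/s: no online neighbours, lost.
No further crashes.

app-a, cache-1, cache-2, db-r, lb-1, queue-1, search-1, worker-1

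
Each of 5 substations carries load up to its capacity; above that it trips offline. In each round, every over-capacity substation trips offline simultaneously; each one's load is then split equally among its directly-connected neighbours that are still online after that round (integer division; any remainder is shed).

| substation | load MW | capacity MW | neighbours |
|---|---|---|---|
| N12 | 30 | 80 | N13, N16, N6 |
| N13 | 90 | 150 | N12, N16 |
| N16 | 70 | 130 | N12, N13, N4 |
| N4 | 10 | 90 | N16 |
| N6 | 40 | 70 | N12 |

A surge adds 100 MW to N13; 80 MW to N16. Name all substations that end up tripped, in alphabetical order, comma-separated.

N12, N13, N16, N6

Round 1 — N13 at 190 > 150; N16 at 150 > 130. N13, N16 trip offline.
  N13 sheds 190 MW to N12: 190 each.
    N12: 30+190 = 220 > 80
  N16 sheds 150 MW to N12, N4: 75 each.
    N12: 220+75 = 295 > 80
    N4: 10+75 = 85 ≤ 90
Round 2 — N12 trips offline.
  N12 sheds 295 MW to N6: 295 each.
    N6: 40+295 = 335 > 70
Round 3 — N6 trips offline.
  N6 sheds 335 MW: no online neighbours, lost.
No further trips.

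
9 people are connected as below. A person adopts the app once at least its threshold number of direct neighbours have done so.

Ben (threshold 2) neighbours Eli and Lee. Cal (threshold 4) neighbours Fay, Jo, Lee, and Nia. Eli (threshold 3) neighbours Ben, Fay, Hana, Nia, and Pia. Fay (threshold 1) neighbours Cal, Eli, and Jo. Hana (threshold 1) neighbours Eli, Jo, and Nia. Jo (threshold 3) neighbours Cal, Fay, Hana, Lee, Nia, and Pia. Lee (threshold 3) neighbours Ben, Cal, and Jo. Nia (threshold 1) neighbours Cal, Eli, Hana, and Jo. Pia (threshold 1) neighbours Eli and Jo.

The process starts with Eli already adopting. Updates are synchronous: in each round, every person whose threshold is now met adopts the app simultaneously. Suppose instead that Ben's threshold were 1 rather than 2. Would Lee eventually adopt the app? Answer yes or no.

no

With Ben's threshold at 1:
Round 1 — Eli adopts the app (initial).
Round 2 — checking thresholds:
  Ben: 1 of 2 neighbours ≥ 1, adopts the app.
  Fay: 1 of 3 neighbours ≥ 1, adopts the app.
  Hana: 1 of 3 neighbours ≥ 1, adopts the app.
  Nia: 1 of 4 neighbours ≥ 1, adopts the app.
  Pia: 1 of 2 neighbours ≥ 1, adopts the app.
Round 3 — checking thresholds:
  Cal: 2 of 4 neighbours < 4, below threshold.
  Jo: 4 of 6 neighbours ≥ 3, adopts the app.
  Lee: 1 of 3 neighbours < 3, below threshold.
Round 4 — no new adoptions; cascade stops.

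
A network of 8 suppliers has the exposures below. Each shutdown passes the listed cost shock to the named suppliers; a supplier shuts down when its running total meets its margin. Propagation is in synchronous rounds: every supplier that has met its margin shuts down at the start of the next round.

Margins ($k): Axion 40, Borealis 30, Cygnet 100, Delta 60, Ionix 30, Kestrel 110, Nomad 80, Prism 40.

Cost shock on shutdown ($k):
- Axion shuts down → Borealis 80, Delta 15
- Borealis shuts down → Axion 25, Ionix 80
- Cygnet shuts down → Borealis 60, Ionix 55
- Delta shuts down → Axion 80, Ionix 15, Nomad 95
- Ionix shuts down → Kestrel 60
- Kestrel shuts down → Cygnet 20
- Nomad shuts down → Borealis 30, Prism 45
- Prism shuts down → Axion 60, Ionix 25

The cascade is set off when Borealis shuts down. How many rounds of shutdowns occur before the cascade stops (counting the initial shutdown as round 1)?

2

Round 1 — Borealis shuts down (initial).
  Axion: +25 → 25 < 40
  Ionix: +80 → 80 ≥ 30
Round 2 — Ionix shuts down.
  Kestrel: +60 → 60 < 110
No further shutdowns.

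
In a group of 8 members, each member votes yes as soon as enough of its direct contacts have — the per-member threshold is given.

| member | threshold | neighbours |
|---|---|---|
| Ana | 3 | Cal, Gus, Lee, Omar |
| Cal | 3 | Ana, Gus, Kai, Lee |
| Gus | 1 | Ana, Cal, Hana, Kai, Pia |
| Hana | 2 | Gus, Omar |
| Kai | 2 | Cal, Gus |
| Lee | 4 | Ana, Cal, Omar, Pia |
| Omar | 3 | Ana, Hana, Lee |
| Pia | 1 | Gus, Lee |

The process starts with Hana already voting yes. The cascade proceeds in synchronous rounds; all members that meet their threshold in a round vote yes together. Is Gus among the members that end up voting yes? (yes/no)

yes

Round 1 — Hana votes yes (initial).
Round 2 — checking thresholds:
  Gus: 1 of 5 neighbours ≥ 1, votes yes.
  Omar: 1 of 3 neighbours < 3, holds.
Round 3 — checking thresholds:
  Ana: 1 of 4 neighbours < 3, holds.
  Cal: 1 of 4 neighbours < 3, holds.
  Kai: 1 of 2 neighbours < 2, holds.
  Omar: 1 of 3 neighbours < 3, holds.
  Pia: 1 of 2 neighbours ≥ 1, votes yes.
Round 4 — no new yes votes; cascade stops.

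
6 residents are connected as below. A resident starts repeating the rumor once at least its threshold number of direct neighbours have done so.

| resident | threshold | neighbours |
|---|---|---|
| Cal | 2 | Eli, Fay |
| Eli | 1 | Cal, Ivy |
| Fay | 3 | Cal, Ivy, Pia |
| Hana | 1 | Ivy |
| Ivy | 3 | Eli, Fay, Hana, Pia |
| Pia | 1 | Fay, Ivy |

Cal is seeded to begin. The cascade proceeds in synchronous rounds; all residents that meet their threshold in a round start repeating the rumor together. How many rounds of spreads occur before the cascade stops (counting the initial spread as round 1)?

2

Round 1 — Cal starts repeating the rumor (initial).
Round 2 — checking thresholds:
  Eli: 1 of 2 neighbours ≥ 1, starts repeating the rumor.
  Fay: 1 of 3 neighbours < 3, holds.
Round 3 — no new spreads; cascade stops.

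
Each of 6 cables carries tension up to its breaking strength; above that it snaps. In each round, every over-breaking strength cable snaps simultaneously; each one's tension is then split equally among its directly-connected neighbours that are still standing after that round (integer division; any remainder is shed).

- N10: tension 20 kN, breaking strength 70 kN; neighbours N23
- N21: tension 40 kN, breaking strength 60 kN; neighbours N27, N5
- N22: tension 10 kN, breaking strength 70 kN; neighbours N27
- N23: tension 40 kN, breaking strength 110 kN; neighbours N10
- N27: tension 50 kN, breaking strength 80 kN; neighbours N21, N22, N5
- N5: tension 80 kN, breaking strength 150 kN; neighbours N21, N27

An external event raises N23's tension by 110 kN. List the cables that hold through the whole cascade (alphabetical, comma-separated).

N21, N22, N27, N5

Round 1 — N23 at 150 > 110. N23 snaps.
  N23 sheds 150 kN to N10: 150 each.
    N10: 20+150 = 170 > 70
Round 2 — N10 snaps.
  N10 sheds 170 kN: no online neighbours, lost.
No further breaks.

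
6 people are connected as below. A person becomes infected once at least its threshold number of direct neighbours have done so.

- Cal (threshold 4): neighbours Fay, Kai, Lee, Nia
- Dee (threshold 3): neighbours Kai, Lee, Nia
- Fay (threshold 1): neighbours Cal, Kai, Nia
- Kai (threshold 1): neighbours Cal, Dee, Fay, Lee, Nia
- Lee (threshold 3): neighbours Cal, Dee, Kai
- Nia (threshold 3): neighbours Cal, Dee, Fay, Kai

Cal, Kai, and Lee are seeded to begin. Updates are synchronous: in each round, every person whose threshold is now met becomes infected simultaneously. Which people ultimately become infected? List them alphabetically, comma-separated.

Round 1 — Cal, Kai, Lee become infected (initial).
Round 2 — checking thresholds:
  Dee: 2 of 3 neighbours < 3, holds.
  Fay: 2 of 3 neighbours ≥ 1, becomes infected.
  Nia: 2 of 4 neighbours < 3, holds.
Round 3 — checking thresholds:
  Dee: 2 of 3 neighbours < 3, holds.
  Nia: 3 of 4 neighbours ≥ 3, becomes infected.
Round 4 — checking thresholds:
  Dee: 3 of 3 neighbours ≥ 3, becomes infected.
Round 5 — no new infections; cascade stops.

Cal, Dee, Fay, Kai, Lee, Nia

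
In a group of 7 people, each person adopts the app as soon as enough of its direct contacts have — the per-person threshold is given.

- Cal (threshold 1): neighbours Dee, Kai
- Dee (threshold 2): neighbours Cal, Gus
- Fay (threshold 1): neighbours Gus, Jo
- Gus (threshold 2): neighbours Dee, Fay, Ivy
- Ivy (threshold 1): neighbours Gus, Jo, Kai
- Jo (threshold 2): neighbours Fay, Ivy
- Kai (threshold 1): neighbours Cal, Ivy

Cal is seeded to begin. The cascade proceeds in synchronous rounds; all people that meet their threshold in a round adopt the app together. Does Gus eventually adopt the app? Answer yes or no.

no

Round 1 — Cal adopts the app (initial).
Round 2 — checking thresholds:
  Dee: 1 of 2 neighbours < 2, below threshold.
  Kai: 1 of 2 neighbours ≥ 1, adopts the app.
Round 3 — checking thresholds:
  Dee: 1 of 2 neighbours < 2, below threshold.
  Ivy: 1 of 3 neighbours ≥ 1, adopts the app.
Round 4 — no new adoptions; cascade stops.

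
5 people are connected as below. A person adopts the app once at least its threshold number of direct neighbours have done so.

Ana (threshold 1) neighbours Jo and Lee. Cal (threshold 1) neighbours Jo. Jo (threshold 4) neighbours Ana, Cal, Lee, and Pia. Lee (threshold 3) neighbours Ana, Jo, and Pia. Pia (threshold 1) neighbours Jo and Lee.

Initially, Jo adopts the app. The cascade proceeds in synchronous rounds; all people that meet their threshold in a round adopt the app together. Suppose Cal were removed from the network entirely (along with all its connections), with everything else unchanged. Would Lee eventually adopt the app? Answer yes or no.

With Cal removed:
Round 1 — Jo adopts the app (initial).
Round 2 — checking thresholds:
  Ana: 1 of 2 neighbours ≥ 1, adopts the app.
  Lee: 1 of 3 neighbours < 3, holds.
  Pia: 1 of 2 neighbours ≥ 1, adopts the app.
Round 3 — checking thresholds:
  Lee: 3 of 3 neighbours ≥ 3, adopts the app.
Round 4 — no new adoptions; cascade stops.

yes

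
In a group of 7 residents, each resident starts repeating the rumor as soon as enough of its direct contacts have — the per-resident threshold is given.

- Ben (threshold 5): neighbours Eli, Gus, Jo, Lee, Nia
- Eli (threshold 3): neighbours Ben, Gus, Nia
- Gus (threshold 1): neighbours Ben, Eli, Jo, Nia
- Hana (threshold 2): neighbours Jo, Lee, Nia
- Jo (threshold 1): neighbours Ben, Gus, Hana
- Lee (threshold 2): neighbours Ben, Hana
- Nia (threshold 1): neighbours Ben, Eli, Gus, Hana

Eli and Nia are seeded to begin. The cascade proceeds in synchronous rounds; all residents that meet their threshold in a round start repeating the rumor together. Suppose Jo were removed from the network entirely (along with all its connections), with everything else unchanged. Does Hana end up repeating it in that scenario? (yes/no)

no

With Jo removed:
Round 1 — Eli, Nia start repeating the rumor (initial).
Round 2 — checking thresholds:
  Ben: 2 of 4 neighbours < 5, not yet.
  Gus: 2 of 3 neighbours ≥ 1, starts repeating the rumor.
  Hana: 1 of 2 neighbours < 2, not yet.
Round 3 — no new spreads; cascade stops.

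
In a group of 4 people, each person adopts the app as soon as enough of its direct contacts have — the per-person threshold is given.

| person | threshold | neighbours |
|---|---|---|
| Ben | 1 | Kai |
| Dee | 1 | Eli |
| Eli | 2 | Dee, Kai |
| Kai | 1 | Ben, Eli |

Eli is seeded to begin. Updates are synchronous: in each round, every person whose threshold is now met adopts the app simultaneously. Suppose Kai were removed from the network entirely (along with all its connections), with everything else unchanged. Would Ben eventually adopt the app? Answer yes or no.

With Kai removed:
Round 1 — Eli adopts the app (initial).
Round 2 — checking thresholds:
  Dee: 1 of 1 neighbours ≥ 1, adopts the app.
Round 3 — no new adoptions; cascade stops.

no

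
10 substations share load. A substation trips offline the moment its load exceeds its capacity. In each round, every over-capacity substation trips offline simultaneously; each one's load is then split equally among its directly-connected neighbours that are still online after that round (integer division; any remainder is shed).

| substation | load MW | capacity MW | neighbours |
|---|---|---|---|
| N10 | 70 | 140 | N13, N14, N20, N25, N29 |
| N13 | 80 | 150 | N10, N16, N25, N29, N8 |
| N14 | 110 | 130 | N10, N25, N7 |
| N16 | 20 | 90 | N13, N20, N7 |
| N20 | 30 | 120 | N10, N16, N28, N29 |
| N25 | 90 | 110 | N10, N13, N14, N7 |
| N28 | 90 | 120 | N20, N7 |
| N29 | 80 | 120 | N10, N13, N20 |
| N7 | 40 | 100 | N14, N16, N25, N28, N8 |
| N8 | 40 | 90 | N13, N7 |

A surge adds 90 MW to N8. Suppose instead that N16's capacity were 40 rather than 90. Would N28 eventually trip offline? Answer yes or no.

With N16's capacity at 40:
Round 1 — N8 at 130 > 90. N8 trips offline.
  N8 sheds 130 MW to N13, N7: 65 each.
    N13: 80+65 = 145 ≤ 150
    N7: 40+65 = 105 > 100
Round 2 — N7 trips offline.
  N7 sheds 105 MW to N14, N16, N25, N28: 26 each (1 lost).
    N14: 110+26 = 136 > 130
    N16: 20+26 = 46 > 40
    N25: 90+26 = 116 > 110
    N28: 90+26 = 116 ≤ 120
Round 3 — N14, N16, N25 trip offline.
  N14 sheds 136 MW to N10: 136 each.
    N10: 70+136 = 206 > 140
  N16 sheds 46 MW to N13, N20: 23 each.
    N13: 145+23 = 168 > 150
    N20: 30+23 = 53 ≤ 120
  N25 sheds 116 MW to N10, N13: 58 each.
    N10: 206+58 = 264 > 140
    N13: 168+58 = 226 > 150
Round 4 — N10, N13 trip offline.
  N10 sheds 264 MW to N20, N29: 132 each.
    N20: 53+132 = 185 > 120
    N29: 80+132 = 212 > 120
  N13 sheds 226 MW to N29: 226 each.
    N29: 212+226 = 438 > 120
Round 5 — N20, N29 trip offline.
  N20 sheds 185 MW to N28: 185 each.
    N28: 116+185 = 301 > 120
  N29 sheds 438 MW: no online neighbours, lost.
Round 6 — N28 trips offline.
  N28 sheds 301 MW: no online neighbours, lost.
No further trips.

yes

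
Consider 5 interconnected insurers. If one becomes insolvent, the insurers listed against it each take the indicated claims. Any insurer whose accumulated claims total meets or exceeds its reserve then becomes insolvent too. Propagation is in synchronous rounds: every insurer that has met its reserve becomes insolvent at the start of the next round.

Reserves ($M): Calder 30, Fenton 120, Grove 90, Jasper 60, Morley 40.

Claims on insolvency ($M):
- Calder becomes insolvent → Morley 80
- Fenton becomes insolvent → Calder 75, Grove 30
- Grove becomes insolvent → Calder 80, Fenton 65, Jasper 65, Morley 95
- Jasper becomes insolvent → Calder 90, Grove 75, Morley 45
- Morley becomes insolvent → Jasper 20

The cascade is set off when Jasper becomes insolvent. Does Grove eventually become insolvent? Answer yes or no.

Round 1 — Jasper becomes insolvent (initial).
  Calder: +90 → 90 ≥ 30
  Grove: +75 → 75 < 90
  Morley: +45 → 45 ≥ 40
Round 2 — Calder, Morley become insolvent.
No further insolvencies.

no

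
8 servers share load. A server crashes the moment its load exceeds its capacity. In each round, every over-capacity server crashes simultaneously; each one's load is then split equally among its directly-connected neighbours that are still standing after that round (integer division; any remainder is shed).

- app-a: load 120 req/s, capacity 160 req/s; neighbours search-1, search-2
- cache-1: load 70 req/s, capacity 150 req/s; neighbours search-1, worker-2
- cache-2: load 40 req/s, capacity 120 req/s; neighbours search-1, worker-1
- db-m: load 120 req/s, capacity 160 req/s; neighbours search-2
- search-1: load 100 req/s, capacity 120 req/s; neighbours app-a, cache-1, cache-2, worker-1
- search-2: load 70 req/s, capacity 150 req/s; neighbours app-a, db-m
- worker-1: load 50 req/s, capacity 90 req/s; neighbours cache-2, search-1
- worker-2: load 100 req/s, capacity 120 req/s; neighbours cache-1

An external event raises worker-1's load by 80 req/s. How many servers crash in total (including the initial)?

6

Round 1 — worker-1 at 130 > 90. worker-1 crashes.
  worker-1 sheds 130 req/s to cache-2, search-1: 65 each.
    cache-2: 40+65 = 105 ≤ 120
    search-1: 100+65 = 165 > 120
Round 2 — search-1 crashes.
  search-1 sheds 165 req/s to app-a, cache-1, cache-2: 55 each.
    app-a: 120+55 = 175 > 160
    cache-1: 70+55 = 125 ≤ 150
    cache-2: 105+55 = 160 > 120
Round 3 — app-a, cache-2 crash.
  app-a sheds 175 req/s to search-2: 175 each.
    search-2: 70+175 = 245 > 150
  cache-2 sheds 160 req/s: no online neighbours, lost.
Round 4 — search-2 crashes.
  search-2 sheds 245 req/s to db-m: 245 each.
    db-m: 120+245 = 365 > 160
Round 5 — db-m crashes.
  db-m sheds 365 req/s: no online neighbours, lost.
No further crashes.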